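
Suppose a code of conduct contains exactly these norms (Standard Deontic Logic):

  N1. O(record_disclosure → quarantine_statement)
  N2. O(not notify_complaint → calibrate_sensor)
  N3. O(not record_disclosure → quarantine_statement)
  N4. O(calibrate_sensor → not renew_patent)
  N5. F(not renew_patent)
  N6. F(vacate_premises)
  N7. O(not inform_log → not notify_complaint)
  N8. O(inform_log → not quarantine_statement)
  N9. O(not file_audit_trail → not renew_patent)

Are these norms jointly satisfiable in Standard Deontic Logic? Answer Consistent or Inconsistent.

Inconsistent

Premises 1 and 3 cover both cases: O(record_disclosure → quarantine_statement) and O(not record_disclosure → quarantine_statement). Since record_disclosure ∨ not record_disclosure is a tautology, O(quarantine_statement) follows.
Premise 8, O(inform_log → not quarantine_statement), contraposes to O(quarantine_statement → not inform_log); with O(quarantine_statement) we get O(not inform_log).
With premise 7, O(not inform_log → not notify_complaint), the K-axiom yields O(not notify_complaint).
Premise 2 is O(not notify_complaint → calibrate_sensor); since O(not notify_complaint), deontic closure gives O(calibrate_sensor).
With premise 4, O(calibrate_sensor → not renew_patent), the K-axiom yields O(not renew_patent).
But premise 5, F(not renew_patent), means O(renew_patent).
We now have both O(not renew_patent) and O(renew_patent) — renew_patent is simultaneously obligatory and forbidden, violating the D-axiom.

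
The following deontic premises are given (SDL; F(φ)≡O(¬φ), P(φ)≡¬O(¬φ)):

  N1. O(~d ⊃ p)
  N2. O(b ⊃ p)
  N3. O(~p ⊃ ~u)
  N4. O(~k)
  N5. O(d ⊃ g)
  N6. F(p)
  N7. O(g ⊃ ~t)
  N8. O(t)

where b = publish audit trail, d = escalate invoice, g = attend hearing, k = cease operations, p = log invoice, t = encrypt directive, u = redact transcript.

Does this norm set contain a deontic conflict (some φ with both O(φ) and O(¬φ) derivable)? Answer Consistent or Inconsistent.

Inconsistent

Premise 8 gives O(t).
Premise 7, O(g ⊃ ~t), contraposes to O(t ⊃ ~g); with O(t) we get O(~g).
Premise 5, O(d ⊃ g), contraposes to O(~g ⊃ ~d); with O(~g) we get O(~d).
With premise 1, O(~d ⊃ p), the K-axiom yields O(p).
Yet premise 6 is F(p), i.e. O(~p).
We now have both O(p) and O(~p) — p is simultaneously obligatory and forbidden, violating the D-axiom.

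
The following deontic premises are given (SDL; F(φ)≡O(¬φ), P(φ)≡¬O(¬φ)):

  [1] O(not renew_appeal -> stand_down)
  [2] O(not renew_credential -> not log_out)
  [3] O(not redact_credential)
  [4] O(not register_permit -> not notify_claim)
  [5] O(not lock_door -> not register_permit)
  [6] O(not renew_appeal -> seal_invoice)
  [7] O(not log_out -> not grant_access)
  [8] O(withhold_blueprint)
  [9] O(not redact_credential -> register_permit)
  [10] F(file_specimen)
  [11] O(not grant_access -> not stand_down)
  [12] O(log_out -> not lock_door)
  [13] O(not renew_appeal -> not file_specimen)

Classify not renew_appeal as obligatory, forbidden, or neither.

Premise 3 states O(not redact_credential) outright.
From O(not redact_credential) and premise 9, O(not redact_credential -> register_permit), we obtain O(register_permit).
Premise 5 is O(not lock_door -> not register_permit); contrapositively O(register_permit -> lock_door). Since O(register_permit) holds, K gives O(lock_door).
Premise 12, O(log_out -> not lock_door), contraposes to O(lock_door -> not log_out); with O(lock_door) we get O(not log_out).
Premise 7 is O(not log_out -> not grant_access); since O(not log_out), deontic closure gives O(not grant_access).
Applying K to premise 11 (O(not grant_access -> not stand_down)) and O(not grant_access) yields O(not stand_down).
Premise 1 is O(not renew_appeal -> stand_down); contrapositively O(not stand_down -> renew_appeal). Since O(not stand_down) holds, K gives O(renew_appeal).
Premises 2, 4, 6, 8, 10, 13 do not contribute to this derivation.
Thus O(renew_appeal), which is F(not renew_appeal): not renew_appeal is forbidden.

Forbidden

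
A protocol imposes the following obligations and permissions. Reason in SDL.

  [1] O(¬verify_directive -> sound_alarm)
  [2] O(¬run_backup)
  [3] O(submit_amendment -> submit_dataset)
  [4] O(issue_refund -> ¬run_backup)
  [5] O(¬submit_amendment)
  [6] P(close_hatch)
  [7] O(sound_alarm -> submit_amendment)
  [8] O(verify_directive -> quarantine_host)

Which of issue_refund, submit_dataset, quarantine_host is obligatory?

Premise 5 states O(¬submit_amendment) outright.
The contrapositive of premise 7 (O(sound_alarm -> submit_amendment)) is O(¬submit_amendment -> ¬sound_alarm), and O(¬submit_amendment) is already established, so O(¬sound_alarm).
The contrapositive of premise 1 (O(¬verify_directive -> sound_alarm)) is O(¬sound_alarm -> verify_directive), and O(¬sound_alarm) is already established, so O(verify_directive).
With premise 8, O(verify_directive -> quarantine_host), the K-axiom yields O(quarantine_host).
So O(quarantine_host) holds — quarantine_host is obligatory. None of the other listed options is made obligatory by any chain of premises.

quarantine_host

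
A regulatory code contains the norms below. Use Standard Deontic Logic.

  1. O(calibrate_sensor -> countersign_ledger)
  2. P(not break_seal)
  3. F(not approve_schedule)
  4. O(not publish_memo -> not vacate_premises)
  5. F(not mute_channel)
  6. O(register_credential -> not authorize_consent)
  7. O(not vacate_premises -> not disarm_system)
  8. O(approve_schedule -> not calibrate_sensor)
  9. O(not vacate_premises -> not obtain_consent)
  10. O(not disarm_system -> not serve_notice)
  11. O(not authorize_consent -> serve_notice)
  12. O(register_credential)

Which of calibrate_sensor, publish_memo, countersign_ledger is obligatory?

Premise 12 gives O(register_credential).
With premise 6, O(register_credential -> not authorize_consent), the K-axiom yields O(not authorize_consent).
Applying K to premise 11 (O(not authorize_consent -> serve_notice)) and O(not authorize_consent) yields O(serve_notice).
Premise 10 is O(not disarm_system -> not serve_notice); contrapositively O(serve_notice -> disarm_system). Since O(serve_notice) holds, K gives O(disarm_system).
Premise 7 is O(not vacate_premises -> not disarm_system); contrapositively O(disarm_system -> vacate_premises). Since O(disarm_system) holds, K gives O(vacate_premises).
Premise 4, O(not publish_memo -> not vacate_premises), contraposes to O(vacate_premises -> publish_memo); with O(vacate_premises) we get O(publish_memo).
So O(publish_memo) holds — publish_memo is obligatory. None of the other listed options is made obligatory by any chain of premises.

publish_memo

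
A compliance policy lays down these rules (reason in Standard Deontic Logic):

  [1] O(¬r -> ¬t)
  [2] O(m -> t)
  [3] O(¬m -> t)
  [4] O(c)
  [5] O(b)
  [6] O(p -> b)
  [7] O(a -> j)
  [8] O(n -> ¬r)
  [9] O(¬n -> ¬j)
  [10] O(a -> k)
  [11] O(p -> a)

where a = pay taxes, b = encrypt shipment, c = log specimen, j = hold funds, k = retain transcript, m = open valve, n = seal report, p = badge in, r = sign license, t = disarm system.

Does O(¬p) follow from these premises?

Yes

Premises 3 and 2 are O(¬m -> t) and O(m -> t); every ideal world satisfies ¬m or m, so in either case t holds — hence O(t).
Premise 1 is O(¬r -> ¬t); contrapositively O(t -> r). Since O(t) holds, K gives O(r).
The contrapositive of premise 8 (O(n -> ¬r)) is O(r -> ¬n), and O(r) is already established, so O(¬n).
Premise 9 is O(¬n -> ¬j); since O(¬n), deontic closure gives O(¬j).
Premise 7, O(a -> j), contraposes to O(¬j -> ¬a); with O(¬j) we get O(¬a).
Premise 11 is O(p -> a); contrapositively O(¬a -> ¬p). Since O(¬a) holds, K gives O(¬p).
Premises 4, 5, 6, 10 do not contribute to this derivation.
So O(¬p) follows.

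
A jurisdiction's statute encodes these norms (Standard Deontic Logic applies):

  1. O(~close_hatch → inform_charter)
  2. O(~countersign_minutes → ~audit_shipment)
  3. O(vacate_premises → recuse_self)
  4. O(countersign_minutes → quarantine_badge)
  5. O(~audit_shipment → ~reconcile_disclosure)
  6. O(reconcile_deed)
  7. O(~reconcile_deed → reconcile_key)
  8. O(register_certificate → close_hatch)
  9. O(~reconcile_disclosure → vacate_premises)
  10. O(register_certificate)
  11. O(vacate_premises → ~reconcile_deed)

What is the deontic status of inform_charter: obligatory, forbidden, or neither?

Premise 1 is O(~close_hatch → inform_charter), but O(~close_hatch) is not derivable from the premises, so it does not yield O(inform_charter).
No premise or chain of K-axiom applications forces O(inform_charter), and none forces O(~inform_charter). So inform_charter is neither obligatory nor forbidden under these norms.

Neither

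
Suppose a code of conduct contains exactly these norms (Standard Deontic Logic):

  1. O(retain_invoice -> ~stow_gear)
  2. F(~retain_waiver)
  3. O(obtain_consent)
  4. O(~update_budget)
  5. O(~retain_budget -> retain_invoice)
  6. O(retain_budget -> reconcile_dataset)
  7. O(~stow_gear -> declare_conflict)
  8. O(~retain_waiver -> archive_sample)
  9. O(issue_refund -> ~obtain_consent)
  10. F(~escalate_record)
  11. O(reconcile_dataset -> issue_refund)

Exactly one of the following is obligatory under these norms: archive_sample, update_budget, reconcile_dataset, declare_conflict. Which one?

declare_conflict

Premise 3 states O(obtain_consent) outright.
Premise 9, O(issue_refund -> ~obtain_consent), contraposes to O(obtain_consent -> ~issue_refund); with O(obtain_consent) we get O(~issue_refund).
Premise 11 is O(reconcile_dataset -> issue_refund); contrapositively O(~issue_refund -> ~reconcile_dataset). Since O(~issue_refund) holds, K gives O(~reconcile_dataset).
Premise 6, O(retain_budget -> reconcile_dataset), contraposes to O(~reconcile_dataset -> ~retain_budget); with O(~reconcile_dataset) we get O(~retain_budget).
Premise 5 is O(~retain_budget -> retain_invoice); since O(~retain_budget), deontic closure gives O(retain_invoice).
Premise 1 is O(retain_invoice -> ~stow_gear); since O(retain_invoice), deontic closure gives O(~stow_gear).
Premise 7 is O(~stow_gear -> declare_conflict); since O(~stow_gear), deontic closure gives O(declare_conflict).
So O(declare_conflict) holds — declare_conflict is obligatory. None of the other listed options is made obligatory by any chain of premises.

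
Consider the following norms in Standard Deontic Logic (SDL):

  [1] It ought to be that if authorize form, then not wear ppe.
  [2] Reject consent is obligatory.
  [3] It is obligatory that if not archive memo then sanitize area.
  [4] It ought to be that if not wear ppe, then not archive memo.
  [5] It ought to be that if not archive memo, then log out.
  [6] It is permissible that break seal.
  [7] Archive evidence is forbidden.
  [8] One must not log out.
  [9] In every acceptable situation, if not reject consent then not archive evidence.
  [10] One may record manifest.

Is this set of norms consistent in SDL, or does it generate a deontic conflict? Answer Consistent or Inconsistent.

Premise 9 is O(¬reject_consent → ¬archive_evidence); even if O(¬archive_evidence) held, inferring O(¬reject_consent) would be affirming the consequent — invalid.
So O(¬reject_consent) is not derivable, and the apparent clash with O(reject_consent) does not arise.
A world satisfying every obligation exists (e.g. archive_evidence=false, archive_memo=true, authorize_form=false, break_seal=false, log_out=false, record_manifest=false, reject_consent=true, sanitize_area=false, wear_ppe=true); no atom is both obligatory and forbidden, so the set is consistent.

Consistent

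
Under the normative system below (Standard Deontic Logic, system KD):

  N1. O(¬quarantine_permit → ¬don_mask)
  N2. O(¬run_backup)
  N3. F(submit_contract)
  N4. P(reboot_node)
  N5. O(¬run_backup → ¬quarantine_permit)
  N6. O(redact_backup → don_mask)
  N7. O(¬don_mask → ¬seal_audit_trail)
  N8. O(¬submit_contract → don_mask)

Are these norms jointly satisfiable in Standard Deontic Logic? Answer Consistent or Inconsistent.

F(submit_contract) at premise 3 means O(¬submit_contract).
Applying K to premise 8 (O(¬submit_contract → don_mask)) and O(¬submit_contract) yields O(don_mask).
Premise 1 is O(¬quarantine_permit → ¬don_mask); contrapositively O(don_mask → quarantine_permit). Since O(don_mask) holds, K gives O(quarantine_permit).
The contrapositive of premise 5 (O(¬run_backup → ¬quarantine_permit)) is O(quarantine_permit → run_backup), and O(quarantine_permit) is already established, so O(run_backup).
However, premise 2 gives O(¬run_backup).
We now have both O(run_backup) and O(¬run_backup) — run_backup is simultaneously obligatory and forbidden, violating the D-axiom.

Inconsistent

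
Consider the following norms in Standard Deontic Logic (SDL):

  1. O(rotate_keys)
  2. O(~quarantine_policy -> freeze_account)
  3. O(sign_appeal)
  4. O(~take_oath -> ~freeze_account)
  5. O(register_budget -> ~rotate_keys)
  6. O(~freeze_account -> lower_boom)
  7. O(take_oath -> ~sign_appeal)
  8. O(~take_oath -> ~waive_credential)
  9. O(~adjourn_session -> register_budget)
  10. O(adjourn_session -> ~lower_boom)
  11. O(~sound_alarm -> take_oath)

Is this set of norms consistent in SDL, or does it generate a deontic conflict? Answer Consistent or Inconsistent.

From premise 1 we have O(rotate_keys).
Premise 5, O(register_budget -> ~rotate_keys), contraposes to O(rotate_keys -> ~register_budget); with O(rotate_keys) we get O(~register_budget).
Premise 9, O(~adjourn_session -> register_budget), contraposes to O(~register_budget -> adjourn_session); with O(~register_budget) we get O(adjourn_session).
Applying K to premise 10 (O(adjourn_session -> ~lower_boom)) and O(adjourn_session) yields O(~lower_boom).
Premise 6 is O(~freeze_account -> lower_boom); contrapositively O(~lower_boom -> freeze_account). Since O(~lower_boom) holds, K gives O(freeze_account).
Premise 4, O(~take_oath -> ~freeze_account), contraposes to O(freeze_account -> take_oath); with O(freeze_account) we get O(take_oath).
With premise 7, O(take_oath -> ~sign_appeal), the K-axiom yields O(~sign_appeal).
Yet premise 3 states O(sign_appeal).
We now have both O(~sign_appeal) and O(sign_appeal) — sign_appeal is simultaneously obligatory and forbidden, violating the D-axiom.

Inconsistent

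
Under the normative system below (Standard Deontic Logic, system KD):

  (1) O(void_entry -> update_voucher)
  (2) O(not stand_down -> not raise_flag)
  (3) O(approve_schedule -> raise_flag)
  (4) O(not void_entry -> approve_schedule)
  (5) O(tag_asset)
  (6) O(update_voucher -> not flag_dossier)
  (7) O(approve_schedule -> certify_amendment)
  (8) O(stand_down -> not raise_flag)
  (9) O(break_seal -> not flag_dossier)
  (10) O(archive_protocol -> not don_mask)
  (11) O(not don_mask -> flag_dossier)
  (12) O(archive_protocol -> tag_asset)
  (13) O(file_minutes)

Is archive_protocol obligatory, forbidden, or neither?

Premises 8 and 2 cover both cases: O(stand_down -> not raise_flag) and O(not stand_down -> not raise_flag). Since stand_down ∨ not stand_down is a tautology, O(not raise_flag) follows.
Premise 3, O(approve_schedule -> raise_flag), contraposes to O(not raise_flag -> not approve_schedule); with O(not raise_flag) we get O(not approve_schedule).
The contrapositive of premise 4 (O(not void_entry -> approve_schedule)) is O(not approve_schedule -> void_entry), and O(not approve_schedule) is already established, so O(void_entry).
From O(void_entry) and premise 1, O(void_entry -> update_voucher), we obtain O(update_voucher).
From O(update_voucher) and premise 6, O(update_voucher -> not flag_dossier), we obtain O(not flag_dossier).
Premise 11 is O(not don_mask -> flag_dossier); contrapositively O(not flag_dossier -> don_mask). Since O(not flag_dossier) holds, K gives O(don_mask).
The contrapositive of premise 10 (O(archive_protocol -> not don_mask)) is O(don_mask -> not archive_protocol), and O(don_mask) is already established, so O(not archive_protocol).
Premises 5, 7, 9, 12, 13 do not contribute to this derivation.
Thus O(not archive_protocol), which is F(archive_protocol): archive_protocol is forbidden.

Forbidden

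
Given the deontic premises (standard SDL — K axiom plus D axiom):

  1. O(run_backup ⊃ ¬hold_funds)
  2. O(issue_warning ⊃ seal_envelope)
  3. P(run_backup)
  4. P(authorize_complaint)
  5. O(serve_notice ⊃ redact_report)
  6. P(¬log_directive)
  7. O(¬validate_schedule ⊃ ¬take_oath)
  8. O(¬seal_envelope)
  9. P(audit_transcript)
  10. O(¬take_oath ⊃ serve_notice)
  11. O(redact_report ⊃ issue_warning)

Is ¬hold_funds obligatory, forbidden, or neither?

Neither

Premise 1 is O(run_backup ⊃ ¬hold_funds), but O(run_backup) is not derivable from the premises (the permission P(run_backup) asserts only ¬O(¬run_backup), not O(run_backup)), so it does not yield O(¬hold_funds).
No premise or chain of K-axiom applications forces O(¬hold_funds), and none forces O(hold_funds). So ¬hold_funds is neither obligatory nor forbidden under these norms.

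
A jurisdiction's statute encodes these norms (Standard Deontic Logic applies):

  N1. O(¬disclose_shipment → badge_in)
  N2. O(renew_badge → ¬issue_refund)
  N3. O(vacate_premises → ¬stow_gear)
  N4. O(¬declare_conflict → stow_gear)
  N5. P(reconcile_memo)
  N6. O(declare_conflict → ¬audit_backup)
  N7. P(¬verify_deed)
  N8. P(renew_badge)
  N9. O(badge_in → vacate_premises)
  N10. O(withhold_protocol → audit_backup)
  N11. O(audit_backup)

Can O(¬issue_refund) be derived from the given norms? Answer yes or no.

No

Premise 2 is O(renew_badge → ¬issue_refund), but O(renew_badge) is not derivable from the premises (the permission P(renew_badge) asserts only ¬O(¬renew_badge), not O(renew_badge)), so it does not yield O(¬issue_refund).
No other premise forces O(¬issue_refund). An ideal world satisfying every premise can still have ¬issue_refund false, so O(¬issue_refund) is not derivable.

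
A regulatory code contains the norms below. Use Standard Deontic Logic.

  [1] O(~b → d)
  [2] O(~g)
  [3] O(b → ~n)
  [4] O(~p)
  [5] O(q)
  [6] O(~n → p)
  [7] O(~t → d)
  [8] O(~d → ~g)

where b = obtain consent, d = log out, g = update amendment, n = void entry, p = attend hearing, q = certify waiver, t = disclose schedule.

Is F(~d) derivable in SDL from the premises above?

Premise 4 gives O(~p).
The contrapositive of premise 6 (O(~n → p)) is O(~p → n), and O(~p) is already established, so O(n).
Premise 3, O(b → ~n), contraposes to O(n → ~b); with O(n) we get O(~b).
From O(~b) and premise 1, O(~b → d), we obtain O(d).
Premises 2, 5, 7, 8 do not contribute to this derivation.
So O(d) holds, i.e. F(~d). The claim follows.

Yes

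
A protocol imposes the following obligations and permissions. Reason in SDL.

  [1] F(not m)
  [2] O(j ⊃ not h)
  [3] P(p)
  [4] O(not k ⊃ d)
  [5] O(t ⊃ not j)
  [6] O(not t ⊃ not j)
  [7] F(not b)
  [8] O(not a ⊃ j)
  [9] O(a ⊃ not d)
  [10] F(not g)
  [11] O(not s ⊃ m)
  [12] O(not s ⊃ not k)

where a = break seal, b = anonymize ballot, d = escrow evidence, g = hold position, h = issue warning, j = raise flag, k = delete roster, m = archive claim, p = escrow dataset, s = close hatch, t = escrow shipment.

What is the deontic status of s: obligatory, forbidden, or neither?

Obligatory

Premises 5 and 6 are O(t ⊃ not j) and O(not t ⊃ not j); every ideal world satisfies t or not t, so in either case not j holds — hence O(not j).
Premise 8 is O(not a ⊃ j); contrapositively O(not j ⊃ a). Since O(not j) holds, K gives O(a).
Premise 9 is O(a ⊃ not d); since O(a), deontic closure gives O(not d).
Premise 4, O(not k ⊃ d), contraposes to O(not d ⊃ k); with O(not d) we get O(k).
Premise 12 is O(not s ⊃ not k); contrapositively O(k ⊃ s). Since O(k) holds, K gives O(s).
Premises 1, 2, 3, 7, 10, 11 do not contribute to this derivation.
Hence s is obligatory.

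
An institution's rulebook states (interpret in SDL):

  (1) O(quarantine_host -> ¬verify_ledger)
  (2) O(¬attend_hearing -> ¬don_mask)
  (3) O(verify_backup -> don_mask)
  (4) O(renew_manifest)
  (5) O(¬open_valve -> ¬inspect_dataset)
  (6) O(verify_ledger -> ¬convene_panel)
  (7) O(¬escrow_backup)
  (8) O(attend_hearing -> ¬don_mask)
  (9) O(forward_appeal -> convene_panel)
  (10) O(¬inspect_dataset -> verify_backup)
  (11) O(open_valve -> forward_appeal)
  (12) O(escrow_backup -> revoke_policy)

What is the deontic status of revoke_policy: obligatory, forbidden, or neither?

Premise 12 is O(escrow_backup -> revoke_policy), but O(escrow_backup) is not derivable from the premises, so it does not yield O(revoke_policy).
No premise or chain of K-axiom applications forces O(revoke_policy), and none forces O(¬revoke_policy). So revoke_policy is neither obligatory nor forbidden under these norms.

Neither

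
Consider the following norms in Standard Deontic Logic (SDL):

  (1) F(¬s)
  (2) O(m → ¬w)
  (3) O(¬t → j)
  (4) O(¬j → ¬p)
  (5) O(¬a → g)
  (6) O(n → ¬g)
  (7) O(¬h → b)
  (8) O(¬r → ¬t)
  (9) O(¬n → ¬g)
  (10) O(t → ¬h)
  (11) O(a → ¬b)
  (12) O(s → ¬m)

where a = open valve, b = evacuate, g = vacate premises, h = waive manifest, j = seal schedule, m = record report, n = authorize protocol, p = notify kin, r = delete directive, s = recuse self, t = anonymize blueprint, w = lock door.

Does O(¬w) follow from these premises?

Premise 2 is O(m → ¬w), but O(m) is not derivable from the premises, so it does not yield O(¬w).
No other premise forces O(¬w). An ideal world satisfying every premise can still have ¬w false, so O(¬w) is not derivable.

No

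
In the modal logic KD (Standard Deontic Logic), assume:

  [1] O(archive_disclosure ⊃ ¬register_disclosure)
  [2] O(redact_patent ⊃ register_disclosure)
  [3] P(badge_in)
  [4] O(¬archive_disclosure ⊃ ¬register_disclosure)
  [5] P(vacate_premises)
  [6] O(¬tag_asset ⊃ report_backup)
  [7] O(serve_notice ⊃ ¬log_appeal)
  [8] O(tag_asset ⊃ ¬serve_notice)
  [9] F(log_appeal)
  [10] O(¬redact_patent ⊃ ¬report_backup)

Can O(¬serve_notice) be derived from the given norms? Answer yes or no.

Yes

Premises 1 and 4 are O(archive_disclosure ⊃ ¬register_disclosure) and O(¬archive_disclosure ⊃ ¬register_disclosure); every ideal world satisfies archive_disclosure or ¬archive_disclosure, so in either case ¬register_disclosure holds — hence O(¬register_disclosure).
Premise 2 is O(redact_patent ⊃ register_disclosure); contrapositively O(¬register_disclosure ⊃ ¬redact_patent). Since O(¬register_disclosure) holds, K gives O(¬redact_patent).
Applying K to premise 10 (O(¬redact_patent ⊃ ¬report_backup)) and O(¬redact_patent) yields O(¬report_backup).
The contrapositive of premise 6 (O(¬tag_asset ⊃ report_backup)) is O(¬report_backup ⊃ tag_asset), and O(¬report_backup) is already established, so O(tag_asset).
Premise 8 is O(tag_asset ⊃ ¬serve_notice); since O(tag_asset), deontic closure gives O(¬serve_notice).
Premises 3, 5, 7, 9 do not contribute to this derivation.
So O(¬serve_notice) follows.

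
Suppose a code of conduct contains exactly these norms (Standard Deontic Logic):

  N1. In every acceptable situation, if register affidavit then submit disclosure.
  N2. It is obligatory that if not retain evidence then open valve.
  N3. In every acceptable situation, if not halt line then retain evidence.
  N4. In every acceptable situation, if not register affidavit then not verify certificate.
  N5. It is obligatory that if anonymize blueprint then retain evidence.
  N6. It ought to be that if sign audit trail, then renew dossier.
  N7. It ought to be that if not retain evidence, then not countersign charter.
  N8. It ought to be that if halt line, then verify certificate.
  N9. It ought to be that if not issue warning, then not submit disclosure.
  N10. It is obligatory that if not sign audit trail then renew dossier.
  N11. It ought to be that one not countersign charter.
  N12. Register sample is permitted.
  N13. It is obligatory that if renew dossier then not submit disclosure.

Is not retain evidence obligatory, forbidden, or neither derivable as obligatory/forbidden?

By case analysis on ¬sign_audit_trail: premise 10 gives O(¬sign_audit_trail → renew_dossier) and premise 6 gives O(sign_audit_trail → renew_dossier), so O(renew_dossier) either way.
With premise 13, O(renew_dossier → ¬submit_disclosure), the K-axiom yields O(¬submit_disclosure).
The contrapositive of premise 1 (O(register_affidavit → submit_disclosure)) is O(¬submit_disclosure → ¬register_affidavit), and O(¬submit_disclosure) is already established, so O(¬register_affidavit).
Premise 4 is O(¬register_affidavit → ¬verify_certificate); since O(¬register_affidavit), deontic closure gives O(¬verify_certificate).
Premise 8, O(halt_line → verify_certificate), contraposes to O(¬verify_certificate → ¬halt_line); with O(¬verify_certificate) we get O(¬halt_line).
With premise 3, O(¬halt_line → retain_evidence), the K-axiom yields O(retain_evidence).
Premises 2, 5, 7, 9, 11, 12 do not contribute to this derivation.
Thus O(retain_evidence), which is F(¬retain_evidence): ¬retain_evidence is forbidden.

Forbidden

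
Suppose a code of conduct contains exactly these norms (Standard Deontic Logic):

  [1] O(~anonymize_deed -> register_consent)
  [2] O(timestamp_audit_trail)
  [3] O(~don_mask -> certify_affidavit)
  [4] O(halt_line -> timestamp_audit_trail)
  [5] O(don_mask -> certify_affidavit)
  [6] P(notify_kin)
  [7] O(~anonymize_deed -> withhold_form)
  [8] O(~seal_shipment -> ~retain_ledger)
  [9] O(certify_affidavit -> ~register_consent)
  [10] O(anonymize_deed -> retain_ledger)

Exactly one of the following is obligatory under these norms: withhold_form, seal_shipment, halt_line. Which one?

seal_shipment

Premises 5 and 3 cover both cases: O(don_mask -> certify_affidavit) and O(~don_mask -> certify_affidavit). Since don_mask ∨ ~don_mask is a tautology, O(certify_affidavit) follows.
With premise 9, O(certify_affidavit -> ~register_consent), the K-axiom yields O(~register_consent).
The contrapositive of premise 1 (O(~anonymize_deed -> register_consent)) is O(~register_consent -> anonymize_deed), and O(~register_consent) is already established, so O(anonymize_deed).
Premise 10 is O(anonymize_deed -> retain_ledger); since O(anonymize_deed), deontic closure gives O(retain_ledger).
Premise 8 is O(~seal_shipment -> ~retain_ledger); contrapositively O(retain_ledger -> seal_shipment). Since O(retain_ledger) holds, K gives O(seal_shipment).
So O(seal_shipment) holds — seal_shipment is obligatory. None of the other listed options is made obligatory by any chain of premises.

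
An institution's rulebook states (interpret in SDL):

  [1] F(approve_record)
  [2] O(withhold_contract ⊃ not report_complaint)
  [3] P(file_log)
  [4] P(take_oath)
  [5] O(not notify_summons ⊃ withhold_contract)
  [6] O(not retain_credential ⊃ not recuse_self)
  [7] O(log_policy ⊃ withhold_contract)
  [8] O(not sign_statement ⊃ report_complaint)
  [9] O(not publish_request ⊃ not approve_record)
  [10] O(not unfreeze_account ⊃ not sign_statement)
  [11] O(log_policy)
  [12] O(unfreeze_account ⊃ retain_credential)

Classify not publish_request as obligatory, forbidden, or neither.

Premise 9 is O(not publish_request ⊃ not approve_record); even if O(not approve_record) held, inferring O(not publish_request) would be affirming the consequent — invalid.
No premise or chain of K-axiom applications forces O(not publish_request), and none forces O(publish_request). So not publish_request is neither obligatory nor forbidden under these norms.

Neither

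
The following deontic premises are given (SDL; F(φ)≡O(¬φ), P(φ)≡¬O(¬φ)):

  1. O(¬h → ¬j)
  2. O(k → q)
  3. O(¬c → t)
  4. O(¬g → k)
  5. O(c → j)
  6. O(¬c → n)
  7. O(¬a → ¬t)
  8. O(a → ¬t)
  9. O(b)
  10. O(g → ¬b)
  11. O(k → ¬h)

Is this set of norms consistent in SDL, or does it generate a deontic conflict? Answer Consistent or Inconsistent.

Premises 7 and 8 cover both cases: O(¬a → ¬t) and O(a → ¬t). Since ¬a ∨ a is a tautology, O(¬t) follows.
The contrapositive of premise 3 (O(¬c → t)) is O(¬t → c), and O(¬t) is already established, so O(c).
From O(c) and premise 5, O(c → j), we obtain O(j).
Premise 1, O(¬h → ¬j), contraposes to O(j → h); with O(j) we get O(h).
The contrapositive of premise 11 (O(k → ¬h)) is O(h → ¬k), and O(h) is already established, so O(¬k).
Premise 4 is O(¬g → k); contrapositively O(¬k → g). Since O(¬k) holds, K gives O(g).
With premise 10, O(g → ¬b), the K-axiom yields O(¬b).
Yet premise 9 states O(b).
We now have both O(¬b) and O(b) — b is simultaneously obligatory and forbidden, violating the D-axiom.

Inconsistent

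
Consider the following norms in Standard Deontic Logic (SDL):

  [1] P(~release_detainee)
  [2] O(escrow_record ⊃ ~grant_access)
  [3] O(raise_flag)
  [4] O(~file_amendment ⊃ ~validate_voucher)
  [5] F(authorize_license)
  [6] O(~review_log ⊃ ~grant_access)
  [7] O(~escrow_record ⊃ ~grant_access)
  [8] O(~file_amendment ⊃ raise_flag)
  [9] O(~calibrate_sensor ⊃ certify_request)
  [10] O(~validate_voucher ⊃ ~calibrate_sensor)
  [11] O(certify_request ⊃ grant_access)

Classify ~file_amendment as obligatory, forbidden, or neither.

Premises 7 and 2 are O(~escrow_record ⊃ ~grant_access) and O(escrow_record ⊃ ~grant_access); every ideal world satisfies ~escrow_record or escrow_record, so in either case ~grant_access holds — hence O(~grant_access).
Premise 11 is O(certify_request ⊃ grant_access); contrapositively O(~grant_access ⊃ ~certify_request). Since O(~grant_access) holds, K gives O(~certify_request).
The contrapositive of premise 9 (O(~calibrate_sensor ⊃ certify_request)) is O(~certify_request ⊃ calibrate_sensor), and O(~certify_request) is already established, so O(calibrate_sensor).
Premise 10, O(~validate_voucher ⊃ ~calibrate_sensor), contraposes to O(calibrate_sensor ⊃ validate_voucher); with O(calibrate_sensor) we get O(validate_voucher).
Premise 4, O(~file_amendment ⊃ ~validate_voucher), contraposes to O(validate_voucher ⊃ file_amendment); with O(validate_voucher) we get O(file_amendment).
Premises 1, 3, 5, 6, 8 do not contribute to this derivation.
Thus O(file_amendment), which is F(~file_amendment): ~file_amendment is forbidden.

Forbidden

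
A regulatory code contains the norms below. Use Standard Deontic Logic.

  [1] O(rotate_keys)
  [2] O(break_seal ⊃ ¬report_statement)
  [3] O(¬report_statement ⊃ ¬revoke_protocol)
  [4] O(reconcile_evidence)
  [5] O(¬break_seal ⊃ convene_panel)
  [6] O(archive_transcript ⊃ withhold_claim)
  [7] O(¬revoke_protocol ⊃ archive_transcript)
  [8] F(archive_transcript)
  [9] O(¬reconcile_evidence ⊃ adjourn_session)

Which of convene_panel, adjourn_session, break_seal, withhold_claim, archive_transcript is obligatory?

Premise 8 is F(archive_transcript), i.e. O(¬archive_transcript).
The contrapositive of premise 7 (O(¬revoke_protocol ⊃ archive_transcript)) is O(¬archive_transcript ⊃ revoke_protocol), and O(¬archive_transcript) is already established, so O(revoke_protocol).
The contrapositive of premise 3 (O(¬report_statement ⊃ ¬revoke_protocol)) is O(revoke_protocol ⊃ report_statement), and O(revoke_protocol) is already established, so O(report_statement).
Premise 2 is O(break_seal ⊃ ¬report_statement); contrapositively O(report_statement ⊃ ¬break_seal). Since O(report_statement) holds, K gives O(¬break_seal).
With premise 5, O(¬break_seal ⊃ convene_panel), the K-axiom yields O(convene_panel).
So O(convene_panel) holds — convene_panel is obligatory. None of the other listed options is made obligatory by any chain of premises.

convene_panel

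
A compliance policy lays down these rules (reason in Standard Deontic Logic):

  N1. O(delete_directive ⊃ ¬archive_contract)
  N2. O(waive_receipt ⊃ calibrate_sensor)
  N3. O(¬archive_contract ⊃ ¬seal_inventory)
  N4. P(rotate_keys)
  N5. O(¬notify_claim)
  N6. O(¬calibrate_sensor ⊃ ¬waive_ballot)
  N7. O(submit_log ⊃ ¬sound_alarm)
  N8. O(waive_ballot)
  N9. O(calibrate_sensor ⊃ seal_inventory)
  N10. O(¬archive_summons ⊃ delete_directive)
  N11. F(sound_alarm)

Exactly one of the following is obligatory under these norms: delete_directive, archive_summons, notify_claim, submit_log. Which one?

Premise 8 gives O(waive_ballot).
Premise 6 is O(¬calibrate_sensor ⊃ ¬waive_ballot); contrapositively O(waive_ballot ⊃ calibrate_sensor). Since O(waive_ballot) holds, K gives O(calibrate_sensor).
Premise 9 is O(calibrate_sensor ⊃ seal_inventory); since O(calibrate_sensor), deontic closure gives O(seal_inventory).
Premise 3 is O(¬archive_contract ⊃ ¬seal_inventory); contrapositively O(seal_inventory ⊃ archive_contract). Since O(seal_inventory) holds, K gives O(archive_contract).
Premise 1 is O(delete_directive ⊃ ¬archive_contract); contrapositively O(archive_contract ⊃ ¬delete_directive). Since O(archive_contract) holds, K gives O(¬delete_directive).
Premise 10 is O(¬archive_summons ⊃ delete_directive); contrapositively O(¬delete_directive ⊃ archive_summons). Since O(¬delete_directive) holds, K gives O(archive_summons).
So O(archive_summons) holds — archive_summons is obligatory. None of the other listed options is made obligatory by any chain of premises.

archive_summons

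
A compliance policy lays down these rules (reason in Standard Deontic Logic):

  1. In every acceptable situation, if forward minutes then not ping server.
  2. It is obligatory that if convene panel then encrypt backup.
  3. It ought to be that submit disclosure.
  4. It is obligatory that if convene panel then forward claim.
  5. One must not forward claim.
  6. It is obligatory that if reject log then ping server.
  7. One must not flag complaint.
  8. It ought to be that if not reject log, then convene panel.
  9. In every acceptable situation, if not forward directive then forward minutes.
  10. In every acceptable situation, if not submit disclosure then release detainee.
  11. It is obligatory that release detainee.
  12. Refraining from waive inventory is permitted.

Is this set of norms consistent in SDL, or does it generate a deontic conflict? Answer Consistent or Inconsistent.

Premise 10 is O(¬submit_disclosure → release_detainee); even if O(release_detainee) held, inferring O(¬submit_disclosure) would be affirming the consequent — invalid.
So O(¬submit_disclosure) is not derivable, and the apparent clash with O(submit_disclosure) does not arise.
A world satisfying every obligation exists (e.g. convene_panel=false, encrypt_backup=false, flag_complaint=false, forward_claim=false, forward_directive=true, forward_minutes=false, ping_server=true, reject_log=true, release_detainee=true, submit_disclosure=true, waive_inventory=false); no atom is both obligatory and forbidden, so the set is consistent.

Consistent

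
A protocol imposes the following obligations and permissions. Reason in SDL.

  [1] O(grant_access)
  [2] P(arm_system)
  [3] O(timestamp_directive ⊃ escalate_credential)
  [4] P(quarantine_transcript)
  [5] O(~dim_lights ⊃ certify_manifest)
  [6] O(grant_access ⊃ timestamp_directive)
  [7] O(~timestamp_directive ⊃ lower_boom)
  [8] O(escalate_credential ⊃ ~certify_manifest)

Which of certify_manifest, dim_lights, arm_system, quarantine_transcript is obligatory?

dim_lights

From premise 1 we have O(grant_access).
With premise 6, O(grant_access ⊃ timestamp_directive), the K-axiom yields O(timestamp_directive).
Premise 3 is O(timestamp_directive ⊃ escalate_credential); since O(timestamp_directive), deontic closure gives O(escalate_credential).
From O(escalate_credential) and premise 8, O(escalate_credential ⊃ ~certify_manifest), we obtain O(~certify_manifest).
Premise 5, O(~dim_lights ⊃ certify_manifest), contraposes to O(~certify_manifest ⊃ dim_lights); with O(~certify_manifest) we get O(dim_lights).
So O(dim_lights) holds — dim_lights is obligatory. None of the other listed options is made obligatory by any chain of premises.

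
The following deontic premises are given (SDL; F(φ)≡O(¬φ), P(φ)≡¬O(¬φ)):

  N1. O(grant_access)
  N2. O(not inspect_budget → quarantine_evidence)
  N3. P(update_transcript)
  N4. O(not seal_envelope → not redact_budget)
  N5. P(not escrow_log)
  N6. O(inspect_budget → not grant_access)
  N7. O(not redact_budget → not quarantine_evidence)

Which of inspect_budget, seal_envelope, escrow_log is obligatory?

seal_envelope

Premise 1 gives O(grant_access).
The contrapositive of premise 6 (O(inspect_budget → not grant_access)) is O(grant_access → not inspect_budget), and O(grant_access) is already established, so O(not inspect_budget).
From O(not inspect_budget) and premise 2, O(not inspect_budget → quarantine_evidence), we obtain O(quarantine_evidence).
Premise 7 is O(not redact_budget → not quarantine_evidence); contrapositively O(quarantine_evidence → redact_budget). Since O(quarantine_evidence) holds, K gives O(redact_budget).
Premise 4, O(not seal_envelope → not redact_budget), contraposes to O(redact_budget → seal_envelope); with O(redact_budget) we get O(seal_envelope).
So O(seal_envelope) holds — seal_envelope is obligatory. None of the other listed options is made obligatory by any chain of premises.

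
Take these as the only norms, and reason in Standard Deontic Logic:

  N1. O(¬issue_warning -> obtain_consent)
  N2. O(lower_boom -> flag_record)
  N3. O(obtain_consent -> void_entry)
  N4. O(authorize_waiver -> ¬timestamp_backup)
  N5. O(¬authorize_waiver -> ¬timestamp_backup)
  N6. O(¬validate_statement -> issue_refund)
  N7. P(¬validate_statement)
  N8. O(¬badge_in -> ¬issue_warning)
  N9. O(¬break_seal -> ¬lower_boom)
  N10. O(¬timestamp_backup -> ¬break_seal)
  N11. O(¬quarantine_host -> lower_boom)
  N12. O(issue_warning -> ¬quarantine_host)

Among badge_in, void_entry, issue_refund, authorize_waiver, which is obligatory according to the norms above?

void_entry

By case analysis on authorize_waiver: premise 4 gives O(authorize_waiver -> ¬timestamp_backup) and premise 5 gives O(¬authorize_waiver -> ¬timestamp_backup), so O(¬timestamp_backup) either way.
With premise 10, O(¬timestamp_backup -> ¬break_seal), the K-axiom yields O(¬break_seal).
With premise 9, O(¬break_seal -> ¬lower_boom), the K-axiom yields O(¬lower_boom).
The contrapositive of premise 11 (O(¬quarantine_host -> lower_boom)) is O(¬lower_boom -> quarantine_host), and O(¬lower_boom) is already established, so O(quarantine_host).
Premise 12, O(issue_warning -> ¬quarantine_host), contraposes to O(quarantine_host -> ¬issue_warning); with O(quarantine_host) we get O(¬issue_warning).
From O(¬issue_warning) and premise 1, O(¬issue_warning -> obtain_consent), we obtain O(obtain_consent).
Applying K to premise 3 (O(obtain_consent -> void_entry)) and O(obtain_consent) yields O(void_entry).
So O(void_entry) holds — void_entry is obligatory. None of the other listed options is made obligatory by any chain of premises.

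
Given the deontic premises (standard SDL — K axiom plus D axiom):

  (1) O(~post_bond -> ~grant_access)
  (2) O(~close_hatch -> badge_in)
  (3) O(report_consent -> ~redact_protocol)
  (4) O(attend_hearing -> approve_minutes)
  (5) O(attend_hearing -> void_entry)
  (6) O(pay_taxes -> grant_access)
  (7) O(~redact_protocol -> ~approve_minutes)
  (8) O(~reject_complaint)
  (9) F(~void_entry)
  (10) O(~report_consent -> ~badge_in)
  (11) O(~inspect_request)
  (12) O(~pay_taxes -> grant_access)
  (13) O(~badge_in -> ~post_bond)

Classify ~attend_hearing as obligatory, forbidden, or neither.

Obligatory

By case analysis on ~pay_taxes: premise 12 gives O(~pay_taxes -> grant_access) and premise 6 gives O(pay_taxes -> grant_access), so O(grant_access) either way.
Premise 1, O(~post_bond -> ~grant_access), contraposes to O(grant_access -> post_bond); with O(grant_access) we get O(post_bond).
Premise 13 is O(~badge_in -> ~post_bond); contrapositively O(post_bond -> badge_in). Since O(post_bond) holds, K gives O(badge_in).
The contrapositive of premise 10 (O(~report_consent -> ~badge_in)) is O(badge_in -> report_consent), and O(badge_in) is already established, so O(report_consent).
Applying K to premise 3 (O(report_consent -> ~redact_protocol)) and O(report_consent) yields O(~redact_protocol).
Applying K to premise 7 (O(~redact_protocol -> ~approve_minutes)) and O(~redact_protocol) yields O(~approve_minutes).
The contrapositive of premise 4 (O(attend_hearing -> approve_minutes)) is O(~approve_minutes -> ~attend_hearing), and O(~approve_minutes) is already established, so O(~attend_hearing).
Premises 2, 5, 8, 9, 11 do not contribute to this derivation.
Hence ~attend_hearing is obligatory.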